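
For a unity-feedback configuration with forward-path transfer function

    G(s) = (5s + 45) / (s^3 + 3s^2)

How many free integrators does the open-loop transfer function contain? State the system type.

Type 2

Factor s from the denominator: s^3 + 3s^2 = s^2·(s + 3).
There are 2 poles at the origin, so the system is Type 2.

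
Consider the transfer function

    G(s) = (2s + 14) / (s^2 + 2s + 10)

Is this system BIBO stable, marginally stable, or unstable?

stable

The denominator s^2 + 2s + 10 factors as (s^2 + 2s + 10), giving poles at s = -1 + 3j, -1 - 3j.
Since all poles lie strictly in the left half-plane, the system is stable.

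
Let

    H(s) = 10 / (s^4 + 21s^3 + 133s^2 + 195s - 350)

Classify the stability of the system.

unstable

The denominator s^4 + 21s^3 + 133s^2 + 195s - 350 factors as (s + 7)(s + 5)(s + 10)(s - 1), giving poles at s = -7, -5, -10, 1.
Since the pole(s) at s = 1 lie in the right half-plane, the system is unstable.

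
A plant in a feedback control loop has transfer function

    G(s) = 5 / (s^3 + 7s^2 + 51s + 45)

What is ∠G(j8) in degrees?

∠G(j8) ≈ 165.5°

At s = j8: numerator = 5, denominator = -403 - j104.
∠G = ∠num − ∠den = 0° − (-165.53°) = 165.5°.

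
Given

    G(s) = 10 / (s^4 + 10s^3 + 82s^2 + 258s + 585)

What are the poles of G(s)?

The poles are the roots of the denominator s^4 + 10s^3 + 82s^2 + 258s + 585 = 0.
No real roots exist; factor into two real quadratics: (s^2 + 4s + 13)(s^2 + 6s + 45) = 0.
Each quadratic gives a conjugate pair via the quadratic formula.

s = -2 ± 3j, -3 ± 6j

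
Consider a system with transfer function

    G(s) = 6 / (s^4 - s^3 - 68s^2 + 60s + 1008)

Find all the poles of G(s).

s = -4, 6, 6, -7

The poles are the roots of the denominator s^4 - s^3 - 68s^2 + 60s + 1008 = 0.
Trying s = -4: the polynomial evaluates to 0, so (s + 4) is a factor.
Dividing out leaves s^3 - 5s^2 - 48s + 252 = 0.
This factors further as (s - 6)^2(s + 7) = 0.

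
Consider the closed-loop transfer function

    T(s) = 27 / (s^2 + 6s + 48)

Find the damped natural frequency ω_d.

ω_d ≈ 6.245 rad/s

Comparing s^2 + 6s + 48 to s^2 + 2ζωₙs + ωₙ²: ωₙ = √48 ≈ 6.928 rad/s and ζ = 6/(2·√48) ≈ 0.4330.
ζωₙ = 6/2 = 3, so ω_d = ωₙ√(1−ζ²) = √(ωₙ² − (ζωₙ)²) = √(48 − 3²) = √39 ≈ 6.245 rad/s.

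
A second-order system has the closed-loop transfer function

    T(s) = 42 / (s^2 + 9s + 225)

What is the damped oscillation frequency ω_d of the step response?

Comparing s^2 + 9s + 225 to s^2 + 2ζωₙs + ωₙ²: ωₙ = 15 rad/s and ζ = 9/(2·15) = 0.3.
ζωₙ = 9/2 = 4.5, so ω_d = ωₙ√(1−ζ²) = √(ωₙ² − (ζωₙ)²) = √(225 − 4.5²) = √204.75 ≈ 14.31 rad/s.

ω_d ≈ 14.31 rad/s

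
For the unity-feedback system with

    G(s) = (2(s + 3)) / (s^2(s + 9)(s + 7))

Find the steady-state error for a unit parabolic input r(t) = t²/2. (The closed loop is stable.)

e_ss = 10.50

G(s) has 2 poles at the origin.
This is a Type 2 system. Ka = lim_{s→0} s^2·G(s) = 6/63 = 2/21.
e_ss = 1/Ka = 1/(2/21) = 21/2 ≈ 10.50.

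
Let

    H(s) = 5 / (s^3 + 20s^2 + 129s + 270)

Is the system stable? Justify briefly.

stable

The denominator s^3 + 20s^2 + 129s + 270 factors as (s + 5)(s + 9)(s + 6), giving poles at s = -5, -9, -6.
Since all poles lie strictly in the left half-plane, the system is stable.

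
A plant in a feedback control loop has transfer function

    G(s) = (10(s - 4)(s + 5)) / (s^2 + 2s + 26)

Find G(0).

Set s = 0: G(0) = (-200) / (26) = -100/13.

G(0) = -100/13 ≈ -7.692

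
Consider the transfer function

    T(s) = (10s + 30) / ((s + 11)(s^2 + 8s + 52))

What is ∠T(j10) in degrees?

At s = j10: numerator = 30 + j100, denominator = -1328 + j400.
∠T = ∠num − ∠den = 73.301° − (163.24°) = -89.94°.

∠T(j10) ≈ -89.94°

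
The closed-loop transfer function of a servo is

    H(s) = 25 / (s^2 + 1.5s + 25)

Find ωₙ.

Compare the denominator to the standard form s^2 + 2ζωₙs + ωₙ².
ωₙ² = 25, so ωₙ = 5 rad/s.

ωₙ = 5 rad/s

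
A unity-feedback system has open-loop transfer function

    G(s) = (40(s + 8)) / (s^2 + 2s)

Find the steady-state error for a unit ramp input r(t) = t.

G(s) has one pole at the origin.
This is a Type 1 system. Kv = lim_{s→0} s·G(s) = 320/2 = 160.
e_ss = 1/Kv = 1/(160) = 1/160 ≈ 0.006250.

e_ss = 0.006250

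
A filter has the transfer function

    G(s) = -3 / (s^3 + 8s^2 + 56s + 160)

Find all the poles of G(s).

The poles are the roots of the denominator s^3 + 8s^2 + 56s + 160 = 0.
Trying s = -4: the polynomial evaluates to 0, so (s + 4) is a factor.
Dividing out leaves s^2 + 4s + 40 = 0.
The quadratic formula then gives s = -2 ± 6j.

s = -2 + 6j, -2 - 6j, -4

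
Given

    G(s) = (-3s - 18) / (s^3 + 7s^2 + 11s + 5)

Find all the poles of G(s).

The poles are the roots of the denominator s^3 + 7s^2 + 11s + 5 = 0.
Trying s = -5: the polynomial evaluates to 0, so (s + 5) is a factor.
Dividing out leaves s^2 + 2s + 1 = 0.
Factoring the quadratic: (s + 1)^2 = 0.

s = -5, -1, -1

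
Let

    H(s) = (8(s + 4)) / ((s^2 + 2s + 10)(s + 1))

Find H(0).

At s = 0 each factor (s + a) contributes a and each (s^2 + bs + c) contributes c.
H(0) = 8·(4) / ((10) · (1)) = 32/10 = 16/5.

H(0) = 16/5 ≈ 3.200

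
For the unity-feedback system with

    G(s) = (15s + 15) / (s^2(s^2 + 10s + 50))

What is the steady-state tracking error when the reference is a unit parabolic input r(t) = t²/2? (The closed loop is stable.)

G(s) has 2 poles at the origin.
This is a Type 2 system. Ka = lim_{s→0} s^2·G(s) = 15/50 = 3/10.
e_ss = 1/Ka = 1/(3/10) = 10/3 ≈ 3.333.

e_ss = 3.333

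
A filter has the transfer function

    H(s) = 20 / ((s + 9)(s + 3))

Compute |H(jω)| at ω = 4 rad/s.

|H(j4)| ≈ 0.4061

Substitute s = j4: numerator = 20, denominator = 11 + j48.
|H(j4)| = |20| / |11 + j48| = 20 / 49.244 ≈ 0.4061.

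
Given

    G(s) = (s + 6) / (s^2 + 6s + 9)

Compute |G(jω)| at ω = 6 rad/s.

Substitute s = j6: numerator = 6 + j6, denominator = -27 + j36.
|G(j6)| = |6 + j6| / |-27 + j36| = 8.4853 / 45 ≈ 0.1886.

|G(j6)| ≈ 0.1886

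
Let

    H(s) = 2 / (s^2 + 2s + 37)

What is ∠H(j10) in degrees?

∠H(j10) ≈ -162.4°

At s = j10: numerator = 2, denominator = -63 + j20.
∠H = ∠num − ∠den = 0° − (162.39°) = -162.4°.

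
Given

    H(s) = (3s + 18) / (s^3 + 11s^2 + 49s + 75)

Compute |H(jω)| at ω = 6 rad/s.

Substitute s = j6: numerator = 18 + j18, denominator = -321 + j78.
|H(j6)| = |18 + j18| / |-321 + j78| = 25.456 / 330.34 ≈ 0.07706.

|H(j6)| ≈ 0.07706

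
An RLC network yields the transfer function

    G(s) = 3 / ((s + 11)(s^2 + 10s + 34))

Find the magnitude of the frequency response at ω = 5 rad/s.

|G(j5)| ≈ 0.004887

Substitute s = j5: numerator = 3, denominator = -151 + j595.
|G(j5)| = |3| / |-151 + j595| = 3 / 613.86 ≈ 0.004887.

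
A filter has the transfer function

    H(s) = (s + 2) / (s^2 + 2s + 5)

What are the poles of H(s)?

The poles are the roots of the denominator s^2 + 2s + 5 = 0.
Using the quadratic formula: s = (-2 ± √(-16))/2 = -1 ± 2j.

s = -1 ± 2j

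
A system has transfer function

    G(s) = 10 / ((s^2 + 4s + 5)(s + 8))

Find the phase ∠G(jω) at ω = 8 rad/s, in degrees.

∠G(j8) ≈ 163.5°

At s = j8: numerator = 10, denominator = -728 - j216.
∠G = ∠num − ∠den = 0° − (-163.47°) = 163.5°.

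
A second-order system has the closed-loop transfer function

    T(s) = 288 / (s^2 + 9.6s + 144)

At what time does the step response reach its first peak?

Comparing s^2 + 9.6s + 144 to s^2 + 2ζωₙs + ωₙ²: ωₙ = 12 rad/s and ζ = 9.6/(2·12) = 0.4.
ζωₙ = 9.6/2 = 4.8, so ω_d = ωₙ√(1−ζ²) = √(ωₙ² − (ζωₙ)²) = √(144 − 4.8²) = √120.96 ≈ 11.00 rad/s.
t_p = π/ω_d = π/11.00 ≈ 0.2856 s.

t_p ≈ 0.2856 s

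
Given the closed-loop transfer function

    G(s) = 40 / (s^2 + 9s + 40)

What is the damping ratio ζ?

ζ ≈ 0.7115

Compare the denominator to the standard form s^2 + 2ζωₙs + ωₙ².
ωₙ² = 40, so ωₙ = √40 ≈ 6.325 rad/s.
2ζωₙ = 9, so ζ = 9/(2·√40) ≈ 0.7115.
With ζ = 0.7115 the response is underdamped.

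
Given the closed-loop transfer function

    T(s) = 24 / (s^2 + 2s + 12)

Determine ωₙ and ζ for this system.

Compare the denominator to the standard form s^2 + 2ζωₙs + ωₙ².
ωₙ² = 12, so ωₙ = √12 ≈ 3.464 rad/s.
2ζωₙ = 2, so ζ = 2/(2·√12) ≈ 0.2887.

ωₙ ≈ 3.464 rad/s, ζ ≈ 0.2887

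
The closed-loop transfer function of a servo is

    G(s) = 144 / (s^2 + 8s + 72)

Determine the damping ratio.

Compare the denominator to the standard form s^2 + 2ζωₙs + ωₙ².
ωₙ² = 72, so ωₙ = √72 ≈ 8.485 rad/s.
2ζωₙ = 8, so ζ = 8/(2·√72) ≈ 0.4714.
With ζ = 0.4714 the response is underdamped.

ζ ≈ 0.4714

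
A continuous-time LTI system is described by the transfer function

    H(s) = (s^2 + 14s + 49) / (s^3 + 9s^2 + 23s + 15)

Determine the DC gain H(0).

Set s = 0: H(0) = (49) / (15) = 49/15.

H(0) = 49/15 ≈ 3.267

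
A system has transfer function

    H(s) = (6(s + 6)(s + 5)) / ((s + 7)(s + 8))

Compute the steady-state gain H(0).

H(0) = 45/14 ≈ 3.214

At s = 0 each factor (s + a) contributes a and each (s^2 + bs + c) contributes c.
H(0) = 6·(6) · (5) / ((7) · (8)) = 180/56 = 45/14.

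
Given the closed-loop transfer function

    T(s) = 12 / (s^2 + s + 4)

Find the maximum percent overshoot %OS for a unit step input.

Comparing s^2 + s + 4 to s^2 + 2ζωₙs + ωₙ²: ωₙ = 2 rad/s and ζ = 1/(2·2) = 0.25.
%OS = 100·exp(−πζ/√(1−ζ²)) = 100·exp(−π·0.25/√(1−0.25²)) ≈ 44.4%.

%OS ≈ 44.4%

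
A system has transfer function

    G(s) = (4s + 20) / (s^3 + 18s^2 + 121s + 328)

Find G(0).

Set s = 0: G(0) = (20) / (328) = 5/82.

G(0) = 5/82 ≈ 0.06098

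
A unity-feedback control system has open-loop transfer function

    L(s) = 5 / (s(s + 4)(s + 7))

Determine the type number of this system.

Type 1

The denominator has 1 factor of s at the origin (free integrator), so this is a Type 1 system.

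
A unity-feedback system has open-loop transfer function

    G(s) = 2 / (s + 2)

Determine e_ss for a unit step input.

e_ss = 0.5000

G(s) has no poles at the origin.
This is a Type 0 system. Kp = lim_{s→0} G(s) = 2/2 = 1.
e_ss = 1/(1 + Kp) = 1/(1 + 1) = 1/2 ≈ 0.5000.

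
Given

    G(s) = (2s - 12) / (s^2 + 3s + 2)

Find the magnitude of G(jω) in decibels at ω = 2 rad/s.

|G(j2)|_dB ≈ 6.02 dB

Substitute s = j2: numerator = -12 + j4, denominator = -2 + j6.
|G(j2)| = |-12 + j4| / |-2 + j6| = 12.649 / 6.3246 = 2.
In decibels: 20·log₁₀(2) ≈ 6.02 dB.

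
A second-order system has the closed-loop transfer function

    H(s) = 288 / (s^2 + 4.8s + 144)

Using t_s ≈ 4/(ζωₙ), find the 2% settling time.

t_s ≈ 1.667 s

Comparing s^2 + 4.8s + 144 to s^2 + 2ζωₙs + ωₙ²: ωₙ = 12 rad/s and ζ = 4.8/(2·12) = 0.2.
ζωₙ = 4.8/2 = 2.4, so t_s ≈ 4/(ζωₙ) = 4/2.4 ≈ 1.667 s.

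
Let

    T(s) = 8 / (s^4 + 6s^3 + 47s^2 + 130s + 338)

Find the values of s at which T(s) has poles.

s = -2 + 3j, -2 - 3j, -1 + 5j, -1 - 5j

The poles are the roots of the denominator s^4 + 6s^3 + 47s^2 + 130s + 338 = 0.
No real roots exist; factor into two real quadratics: (s^2 + 4s + 13)(s^2 + 2s + 26) = 0.
Each quadratic gives a conjugate pair via the quadratic formula.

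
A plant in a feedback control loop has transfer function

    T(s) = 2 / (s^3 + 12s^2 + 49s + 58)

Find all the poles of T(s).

The poles are the roots of the denominator s^3 + 12s^2 + 49s + 58 = 0.
Trying s = -2: the polynomial evaluates to 0, so (s + 2) is a factor.
Dividing out leaves s^2 + 10s + 29 = 0.
The quadratic formula then gives s = -5 ± 2j.

s = -5 ± 2j, -2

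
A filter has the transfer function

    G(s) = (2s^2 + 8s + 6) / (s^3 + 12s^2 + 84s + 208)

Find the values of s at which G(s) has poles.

The poles are the roots of the denominator s^3 + 12s^2 + 84s + 208 = 0.
Trying s = -4: the polynomial evaluates to 0, so (s + 4) is a factor.
Dividing out leaves s^2 + 8s + 52 = 0.
The quadratic formula then gives s = -4 ± 6j.

s = -4 + 6j, -4 - 6j, -4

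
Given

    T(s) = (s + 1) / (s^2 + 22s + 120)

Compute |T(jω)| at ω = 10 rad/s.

Substitute s = j10: numerator = 1 + j10, denominator = 20 + j220.
|T(j10)| = |1 + j10| / |20 + j220| = 10.050 / 220.91 ≈ 0.04549.

|T(j10)| ≈ 0.04549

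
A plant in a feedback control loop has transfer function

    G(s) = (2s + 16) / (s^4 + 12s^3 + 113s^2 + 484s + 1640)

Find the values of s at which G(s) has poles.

The poles are the roots of the denominator s^4 + 12s^3 + 113s^2 + 484s + 1640 = 0.
No real roots exist; factor into two real quadratics: (s^2 + 4s + 40)(s^2 + 8s + 41) = 0.
Each quadratic gives a conjugate pair via the quadratic formula.

s = -2 + 6j, -2 - 6j, -4 + 5j, -4 - 5j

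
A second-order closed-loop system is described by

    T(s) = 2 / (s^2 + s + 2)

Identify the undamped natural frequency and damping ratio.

ωₙ ≈ 1.414 rad/s, ζ ≈ 0.3536

Compare the denominator to the standard form s^2 + 2ζωₙs + ωₙ².
ωₙ² = 2, so ωₙ = √2 ≈ 1.414 rad/s.
2ζωₙ = 1, so ζ = 1/(2·√2) ≈ 0.3536.
With ζ = 0.3536 the response is underdamped.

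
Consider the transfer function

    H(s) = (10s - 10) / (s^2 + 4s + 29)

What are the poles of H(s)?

s = -2 ± 5j

The poles are the roots of the denominator s^2 + 4s + 29 = 0.
Using the quadratic formula: s = (-4 ± √(-100))/2 = -2 ± 5j.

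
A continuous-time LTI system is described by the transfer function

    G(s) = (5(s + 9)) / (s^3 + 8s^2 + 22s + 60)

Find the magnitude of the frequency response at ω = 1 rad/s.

Substitute s = j1: numerator = 45 + j5, denominator = 52 + j21.
|G(j1)| = |45 + j5| / |52 + j21| = 45.277 / 56.080 ≈ 0.8074.

|G(j1)| ≈ 0.8074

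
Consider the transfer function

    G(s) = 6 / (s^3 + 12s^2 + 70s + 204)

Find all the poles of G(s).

s = -3 + 5j, -3 - 5j, -6

The poles are the roots of the denominator s^3 + 12s^2 + 70s + 204 = 0.
Trying s = -6: the polynomial evaluates to 0, so (s + 6) is a factor.
Dividing out leaves s^2 + 6s + 34 = 0.
The quadratic formula then gives s = -3 ± 5j.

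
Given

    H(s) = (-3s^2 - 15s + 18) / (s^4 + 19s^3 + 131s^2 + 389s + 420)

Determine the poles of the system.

s = -4, -3, -7, -5

The poles are the roots of the denominator s^4 + 19s^3 + 131s^2 + 389s + 420 = 0.
Trying s = -4: the polynomial evaluates to 0, so (s + 4) is a factor.
Dividing out leaves s^3 + 15s^2 + 71s + 105 = 0.
This factors further as (s + 3)(s + 7)(s + 5) = 0.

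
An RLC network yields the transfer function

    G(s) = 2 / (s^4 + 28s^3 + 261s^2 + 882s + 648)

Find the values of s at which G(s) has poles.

The poles are the roots of the denominator s^4 + 28s^3 + 261s^2 + 882s + 648 = 0.
Trying s = -6: the polynomial evaluates to 0, so (s + 6) is a factor.
Dividing out leaves s^3 + 22s^2 + 129s + 108 = 0.
This factors further as (s + 9)(s + 12)(s + 1) = 0.

s = -6, -9, -12, -1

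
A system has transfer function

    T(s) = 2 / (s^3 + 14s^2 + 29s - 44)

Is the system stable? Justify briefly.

The denominator s^3 + 14s^2 + 29s - 44 factors as (s + 11)(s - 1)(s + 4), giving poles at s = -11, 1, -4.
Since the pole(s) at s = 1 lie in the right half-plane, the system is unstable.

unstable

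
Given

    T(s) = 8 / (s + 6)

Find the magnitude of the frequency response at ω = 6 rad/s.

Substitute s = j6: numerator = 8, denominator = 6 + j6.
|T(j6)| = |8| / |6 + j6| = 8 / 8.4853 ≈ 0.9428.

|T(j6)| ≈ 0.9428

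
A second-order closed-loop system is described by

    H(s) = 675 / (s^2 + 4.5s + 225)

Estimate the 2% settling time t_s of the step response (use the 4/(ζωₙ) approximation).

Comparing s^2 + 4.5s + 225 to s^2 + 2ζωₙs + ωₙ²: ωₙ = 15 rad/s and ζ = 4.5/(2·15) = 0.15.
ζωₙ = 4.5/2 = 2.25, so t_s ≈ 4/(ζωₙ) = 4/2.25 ≈ 1.778 s.

t_s ≈ 1.778 s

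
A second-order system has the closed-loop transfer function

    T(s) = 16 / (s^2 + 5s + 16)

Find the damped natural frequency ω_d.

ω_d ≈ 3.122 rad/s

Comparing s^2 + 5s + 16 to s^2 + 2ζωₙs + ωₙ²: ωₙ = 4 rad/s and ζ = 5/(2·4) = 0.625.
ζωₙ = 5/2 = 2.5, so ω_d = ωₙ√(1−ζ²) = √(ωₙ² − (ζωₙ)²) = √(16 − 2.5²) = √9.75 ≈ 3.122 rad/s.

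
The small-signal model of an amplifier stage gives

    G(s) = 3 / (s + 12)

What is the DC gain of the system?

At s = 0 each factor (s + a) contributes a and each (s^2 + bs + c) contributes c.
G(0) = 3·1 / ((12)) = 3/12 = 1/4.

G(0) = 1/4 ≈ 0.2500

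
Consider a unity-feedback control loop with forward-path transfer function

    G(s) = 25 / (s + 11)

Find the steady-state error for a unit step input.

G(s) has no poles at the origin.
This is a Type 0 system. Kp = lim_{s→0} G(s) = 25/11.
e_ss = 1/(1 + Kp) = 1/(1 + 25/11) = 11/36 ≈ 0.3056.

e_ss = 0.3056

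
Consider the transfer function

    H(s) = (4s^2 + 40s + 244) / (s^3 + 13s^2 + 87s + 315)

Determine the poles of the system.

The poles are the roots of the denominator s^3 + 13s^2 + 87s + 315 = 0.
Trying s = -7: the polynomial evaluates to 0, so (s + 7) is a factor.
Dividing out leaves s^2 + 6s + 45 = 0.
The quadratic formula then gives s = -3 ± 6j.

s = -3 ± 6j, -7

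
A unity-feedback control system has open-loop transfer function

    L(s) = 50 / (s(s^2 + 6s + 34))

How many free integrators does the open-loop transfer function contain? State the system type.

Type 1

The denominator has 1 factor of s at the origin (free integrator), so this is a Type 1 system.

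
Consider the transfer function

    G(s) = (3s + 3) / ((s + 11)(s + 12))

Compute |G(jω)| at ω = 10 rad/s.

|G(j10)| ≈ 0.1298

Substitute s = j10: numerator = 3 + j30, denominator = 32 + j230.
|G(j10)| = |3 + j30| / |32 + j230| = 30.150 / 232.22 ≈ 0.1298.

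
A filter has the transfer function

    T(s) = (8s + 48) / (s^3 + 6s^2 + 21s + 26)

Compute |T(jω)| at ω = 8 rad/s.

|T(j8)| ≈ 0.1611

Substitute s = j8: numerator = 48 + j64, denominator = -358 - j344.
|T(j8)| = |48 + j64| / |-358 - j344| = 80 / 496.49 ≈ 0.1611.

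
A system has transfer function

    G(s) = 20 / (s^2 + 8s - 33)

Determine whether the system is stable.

The denominator s^2 + 8s - 33 factors as (s - 3)(s + 11), giving poles at s = 3, -11.
Since the pole(s) at s = 3 lie in the right half-plane, the system is unstable.

unstable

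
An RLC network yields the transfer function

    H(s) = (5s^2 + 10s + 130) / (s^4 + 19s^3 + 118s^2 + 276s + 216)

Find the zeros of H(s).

Set the numerator to zero: 5s^2 + 10s + 130 = 0, i.e. 5·(s^2 + 2s + 26) = 0.
Factoring: (s^2 + 2s + 26) = 0.

s = -1 ± 5j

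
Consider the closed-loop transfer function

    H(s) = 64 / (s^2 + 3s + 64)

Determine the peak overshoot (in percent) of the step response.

Comparing s^2 + 3s + 64 to s^2 + 2ζωₙs + ωₙ²: ωₙ = 8 rad/s and ζ = 3/(2·8) = 0.1875.
%OS = 100·exp(−πζ/√(1−ζ²)) = 100·exp(−π·0.1875/√(1−0.1875²)) ≈ 54.9%.

%OS ≈ 54.9%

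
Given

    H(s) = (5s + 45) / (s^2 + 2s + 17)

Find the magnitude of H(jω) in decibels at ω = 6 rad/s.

Substitute s = j6: numerator = 45 + j30, denominator = -19 + j12.
|H(j6)| = |45 + j30| / |-19 + j12| = 54.083 / 22.472 ≈ 2.407.
In decibels: 20·log₁₀(2.407) ≈ 7.63 dB.

|H(j6)|_dB ≈ 7.63 dB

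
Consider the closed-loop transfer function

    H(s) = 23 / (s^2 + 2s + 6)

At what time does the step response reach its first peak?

t_p ≈ 1.405 s

Comparing s^2 + 2s + 6 to s^2 + 2ζωₙs + ωₙ²: ωₙ = √6 ≈ 2.449 rad/s and ζ = 2/(2·√6) ≈ 0.4082.
ζωₙ = 2/2 = 1, so ω_d = ωₙ√(1−ζ²) = √(ωₙ² − (ζωₙ)²) = √(6 − 1²) = √5 ≈ 2.236 rad/s.
t_p = π/ω_d = π/2.236 ≈ 1.405 s.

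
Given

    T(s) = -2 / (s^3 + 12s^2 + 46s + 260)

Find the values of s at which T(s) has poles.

The poles are the roots of the denominator s^3 + 12s^2 + 46s + 260 = 0.
Trying s = -10: the polynomial evaluates to 0, so (s + 10) is a factor.
Dividing out leaves s^2 + 2s + 26 = 0.
The quadratic formula then gives s = -1 ± 5j.

s = -1 ± 5j, -10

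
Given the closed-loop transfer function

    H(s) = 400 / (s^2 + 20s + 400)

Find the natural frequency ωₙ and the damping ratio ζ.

ωₙ = 20 rad/s, ζ = 0.5

Compare the denominator to the standard form s^2 + 2ζωₙs + ωₙ².
ωₙ² = 400, so ωₙ = 20 rad/s.
2ζωₙ = 20, so ζ = 20/(2·20) = 0.5.
With ζ = 0.5 the response is underdamped.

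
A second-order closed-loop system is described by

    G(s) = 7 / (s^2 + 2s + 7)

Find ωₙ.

Compare the denominator to the standard form s^2 + 2ζωₙs + ωₙ².
ωₙ² = 7, so ωₙ = √7 ≈ 2.646 rad/s.

ωₙ ≈ 2.646 rad/s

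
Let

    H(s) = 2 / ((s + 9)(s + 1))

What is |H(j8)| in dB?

Substitute s = j8: numerator = 2, denominator = -55 + j80.
|H(j8)| = |2| / |-55 + j80| = 2 / 97.082 ≈ 0.02060.
In decibels: 20·log₁₀(0.02060) ≈ -33.7 dB.

|H(j8)|_dB ≈ -33.7 dB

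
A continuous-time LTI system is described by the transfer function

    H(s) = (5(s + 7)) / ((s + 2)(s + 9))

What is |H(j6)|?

Substitute s = j6: numerator = 35 + j30, denominator = -18 + j66.
|H(j6)| = |35 + j30| / |-18 + j66| = 46.098 / 68.411 ≈ 0.6738.

|H(j6)| ≈ 0.6738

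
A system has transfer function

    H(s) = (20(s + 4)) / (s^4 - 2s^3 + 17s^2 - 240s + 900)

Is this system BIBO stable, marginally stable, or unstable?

unstable

The denominator s^4 - 2s^3 + 17s^2 - 240s + 900 factors as (s^2 + 6s + 45)(s^2 - 8s + 20), giving poles at s = -3 + 6j, -3 - 6j, 4 + 2j, 4 - 2j.
Since the pole(s) at s = 4 ± 2j lie in the right half-plane, the system is unstable.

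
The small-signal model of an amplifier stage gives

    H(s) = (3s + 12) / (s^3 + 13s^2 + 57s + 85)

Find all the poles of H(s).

s = -5, -4 + j, -4 - j

The poles are the roots of the denominator s^3 + 13s^2 + 57s + 85 = 0.
Trying s = -5: the polynomial evaluates to 0, so (s + 5) is a factor.
Dividing out leaves s^2 + 8s + 17 = 0.
The quadratic formula then gives s = -4 ± 1j.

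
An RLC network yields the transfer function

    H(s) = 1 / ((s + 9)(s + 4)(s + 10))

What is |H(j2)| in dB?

Substitute s = j2: numerator = 1, denominator = 268 + j324.
|H(j2)| = |1| / |268 + j324| = 1 / 420.48 ≈ 0.002378.
In decibels: 20·log₁₀(0.002378) ≈ -52.5 dB.

|H(j2)|_dB ≈ -52.5 dB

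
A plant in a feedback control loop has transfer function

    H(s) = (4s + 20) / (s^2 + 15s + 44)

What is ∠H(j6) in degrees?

At s = j6: numerator = 20 + j24, denominator = 8 + j90.
∠H = ∠num − ∠den = 50.194° − (84.920°) = -34.73°.

∠H(j6) ≈ -34.73°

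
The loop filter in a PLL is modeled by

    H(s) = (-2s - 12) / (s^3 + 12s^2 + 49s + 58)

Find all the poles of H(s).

The poles are the roots of the denominator s^3 + 12s^2 + 49s + 58 = 0.
Trying s = -2: the polynomial evaluates to 0, so (s + 2) is a factor.
Dividing out leaves s^2 + 10s + 29 = 0.
The quadratic formula then gives s = -5 ± 2j.

s = -5 ± 2j, -2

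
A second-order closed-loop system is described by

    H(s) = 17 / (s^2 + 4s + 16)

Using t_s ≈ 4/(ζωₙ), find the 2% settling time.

Comparing s^2 + 4s + 16 to s^2 + 2ζωₙs + ωₙ²: ωₙ = 4 rad/s and ζ = 4/(2·4) = 0.5.
ζωₙ = 4/2 = 2, so t_s ≈ 4/(ζωₙ) = 4/2 = 2 s.

t_s ≈ 2 s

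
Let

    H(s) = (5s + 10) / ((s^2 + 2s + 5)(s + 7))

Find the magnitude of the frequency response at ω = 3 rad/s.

|H(j3)| ≈ 0.3283

Substitute s = j3: numerator = 10 + j15, denominator = -46 + j30.
|H(j3)| = |10 + j15| / |-46 + j30| = 18.028 / 54.918 ≈ 0.3283.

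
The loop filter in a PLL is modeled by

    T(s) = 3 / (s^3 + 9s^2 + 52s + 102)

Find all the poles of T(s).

s = -3 + 5j, -3 - 5j, -3

The poles are the roots of the denominator s^3 + 9s^2 + 52s + 102 = 0.
Trying s = -3: the polynomial evaluates to 0, so (s + 3) is a factor.
Dividing out leaves s^2 + 6s + 34 = 0.
The quadratic formula then gives s = -3 ± 5j.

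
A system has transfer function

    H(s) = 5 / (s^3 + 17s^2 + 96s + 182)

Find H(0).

Set s = 0: H(0) = (5) / (182) = 5/182.

H(0) = 5/182 ≈ 0.02747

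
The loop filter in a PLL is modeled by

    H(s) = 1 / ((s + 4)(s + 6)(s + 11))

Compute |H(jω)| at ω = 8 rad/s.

Substitute s = j8: numerator = 1, denominator = -1080 + j560.
|H(j8)| = |1| / |-1080 + j560| = 1 / 1216.6 ≈ 0.0008220.

|H(j8)| ≈ 0.0008220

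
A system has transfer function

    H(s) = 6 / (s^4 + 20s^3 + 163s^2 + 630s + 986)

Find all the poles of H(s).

The poles are the roots of the denominator s^4 + 20s^3 + 163s^2 + 630s + 986 = 0.
No real roots exist; factor into two real quadratics: (s^2 + 10s + 34)(s^2 + 10s + 29) = 0.
Each quadratic gives a conjugate pair via the quadratic formula.

s = -5 + 3j, -5 - 3j, -5 + 2j, -5 - 2j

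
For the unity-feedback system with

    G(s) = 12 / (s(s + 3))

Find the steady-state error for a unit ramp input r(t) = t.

G(s) has one pole at the origin.
This is a Type 1 system. Kv = lim_{s→0} s·G(s) = 12/3 = 4.
e_ss = 1/Kv = 1/(4) = 1/4 ≈ 0.2500.

e_ss = 0.2500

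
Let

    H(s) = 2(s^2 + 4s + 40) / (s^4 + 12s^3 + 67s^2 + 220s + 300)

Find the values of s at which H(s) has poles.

The poles are the roots of the denominator s^4 + 12s^3 + 67s^2 + 220s + 300 = 0.
Trying s = -3: the polynomial evaluates to 0, so (s + 3) is a factor.
Dividing out leaves s^3 + 9s^2 + 40s + 100 = 0.
This factors further as (s^2 + 4s + 20)(s + 5) = 0.

s = -2 + 4j, -2 - 4j, -3, -5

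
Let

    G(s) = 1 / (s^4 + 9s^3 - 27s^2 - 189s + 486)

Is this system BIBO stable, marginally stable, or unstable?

unstable

The denominator s^4 + 9s^3 - 27s^2 - 189s + 486 factors as (s + 6)(s + 9)(s - 3)^2, giving poles at s = -6, -9, 3, 3.
Since the pole(s) at s = 3, 3 lie in the right half-plane, the system is unstable.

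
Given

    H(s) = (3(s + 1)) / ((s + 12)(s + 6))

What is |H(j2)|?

Substitute s = j2: numerator = 3 + j6, denominator = 68 + j36.
|H(j2)| = |3 + j6| / |68 + j36| = 6.7082 / 76.942 ≈ 0.08719.

|H(j2)| ≈ 0.08719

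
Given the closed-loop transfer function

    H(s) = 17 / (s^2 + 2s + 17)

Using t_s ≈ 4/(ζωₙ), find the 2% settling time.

Comparing s^2 + 2s + 17 to s^2 + 2ζωₙs + ωₙ²: ωₙ = √17 ≈ 4.123 rad/s and ζ = 2/(2·√17) ≈ 0.2425.
ζωₙ = 2/2 = 1, so t_s ≈ 4/(ζωₙ) = 4/1 = 4 s.

t_s ≈ 4 s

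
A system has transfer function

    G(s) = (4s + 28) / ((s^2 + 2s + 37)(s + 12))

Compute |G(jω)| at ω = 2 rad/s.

Substitute s = j2: numerator = 28 + j8, denominator = 388 + j114.
|G(j2)| = |28 + j8| / |388 + j114| = 29.120 / 404.40 ≈ 0.07201.

|G(j2)| ≈ 0.07201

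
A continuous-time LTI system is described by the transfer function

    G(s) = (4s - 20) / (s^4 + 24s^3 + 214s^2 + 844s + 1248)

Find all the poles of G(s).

The poles are the roots of the denominator s^4 + 24s^3 + 214s^2 + 844s + 1248 = 0.
Trying s = -6: the polynomial evaluates to 0, so (s + 6) is a factor.
Dividing out leaves s^3 + 18s^2 + 106s + 208 = 0.
This factors further as (s^2 + 10s + 26)(s + 8) = 0.

s = -5 ± j, -6, -8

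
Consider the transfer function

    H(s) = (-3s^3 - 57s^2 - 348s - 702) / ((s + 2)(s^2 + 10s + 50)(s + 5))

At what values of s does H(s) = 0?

Set the numerator to zero: -3s^3 - 57s^2 - 348s - 702 = 0, i.e. -3·(s^3 + 19s^2 + 116s + 234) = 0.
Factoring: (s + 9)(s^2 + 10s + 26) = 0.

s = -9, -5 ± j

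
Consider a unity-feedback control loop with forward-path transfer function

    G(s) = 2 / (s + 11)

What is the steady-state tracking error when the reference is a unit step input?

e_ss = 0.8462

G(s) has no poles at the origin.
This is a Type 0 system. Kp = lim_{s→0} G(s) = 2/11.
e_ss = 1/(1 + Kp) = 1/(1 + 2/11) = 11/13 ≈ 0.8462.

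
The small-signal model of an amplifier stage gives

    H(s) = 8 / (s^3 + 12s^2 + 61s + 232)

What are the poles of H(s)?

The poles are the roots of the denominator s^3 + 12s^2 + 61s + 232 = 0.
Trying s = -8: the polynomial evaluates to 0, so (s + 8) is a factor.
Dividing out leaves s^2 + 4s + 29 = 0.
The quadratic formula then gives s = -2 ± 5j.

s = -2 + 5j, -2 - 5j, -8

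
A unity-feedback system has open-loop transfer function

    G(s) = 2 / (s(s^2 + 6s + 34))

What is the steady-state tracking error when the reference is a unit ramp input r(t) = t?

e_ss = 17

G(s) has one pole at the origin.
This is a Type 1 system. Kv = lim_{s→0} s·G(s) = 2/34 = 1/17.
e_ss = 1/Kv = 1/(1/17) = 17.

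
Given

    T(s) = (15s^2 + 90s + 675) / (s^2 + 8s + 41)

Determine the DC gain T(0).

T(0) = 675/41 ≈ 16.46

Set s = 0: T(0) = (675) / (41) = 675/41.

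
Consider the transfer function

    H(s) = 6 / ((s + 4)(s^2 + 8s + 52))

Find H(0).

H(0) = 3/104 ≈ 0.02885

Set s = 0: H(0) = (6) / (208) = 3/104.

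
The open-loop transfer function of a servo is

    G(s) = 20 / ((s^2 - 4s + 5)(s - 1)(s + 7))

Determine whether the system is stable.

unstable

The poles can be read from the denominator factors: s = 2 + j, 2 - j, 1, -7.
Since the pole(s) at s = 2 + j, 2 - j, 1 lie in the right half-plane, the system is unstable.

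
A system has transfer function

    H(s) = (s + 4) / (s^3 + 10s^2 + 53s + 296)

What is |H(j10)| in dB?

Substitute s = j10: numerator = 4 + j10, denominator = -704 - j470.
|H(j10)| = |4 + j10| / |-704 - j470| = 10.770 / 846.47 ≈ 0.01272.
In decibels: 20·log₁₀(0.01272) ≈ -37.9 dB.

|H(j10)|_dB ≈ -37.9 dB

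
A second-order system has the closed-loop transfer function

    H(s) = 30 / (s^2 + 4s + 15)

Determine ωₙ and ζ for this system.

Compare the denominator to the standard form s^2 + 2ζωₙs + ωₙ².
ωₙ² = 15, so ωₙ = √15 ≈ 3.873 rad/s.
2ζωₙ = 4, so ζ = 4/(2·√15) ≈ 0.5164.

ωₙ ≈ 3.873 rad/s, ζ ≈ 0.5164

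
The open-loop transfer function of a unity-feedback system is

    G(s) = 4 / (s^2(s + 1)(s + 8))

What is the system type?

Type 2

The denominator has 2 factors of s at the origin (free integrators), so this is a Type 2 system.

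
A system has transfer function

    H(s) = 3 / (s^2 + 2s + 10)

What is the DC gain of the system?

H(0) = 3/10 ≈ 0.3000

Set s = 0: H(0) = (3) / (10) = 3/10.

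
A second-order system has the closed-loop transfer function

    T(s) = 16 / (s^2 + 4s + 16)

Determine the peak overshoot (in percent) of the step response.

Comparing s^2 + 4s + 16 to s^2 + 2ζωₙs + ωₙ²: ωₙ = 4 rad/s and ζ = 4/(2·4) = 0.5.
%OS = 100·exp(−πζ/√(1−ζ²)) = 100·exp(−π·0.5/√(1−0.5²)) ≈ 16.3%.

%OS ≈ 16.3%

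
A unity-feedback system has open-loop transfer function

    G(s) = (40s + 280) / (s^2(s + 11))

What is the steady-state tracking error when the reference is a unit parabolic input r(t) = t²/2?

G(s) has 2 poles at the origin.
This is a Type 2 system. Ka = lim_{s→0} s^2·G(s) = 280/11.
e_ss = 1/Ka = 1/(280/11) = 11/280 ≈ 0.03929.

e_ss = 0.03929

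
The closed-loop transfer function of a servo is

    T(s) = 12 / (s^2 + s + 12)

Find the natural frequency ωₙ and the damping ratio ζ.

Compare the denominator to the standard form s^2 + 2ζωₙs + ωₙ².
ωₙ² = 12, so ωₙ = √12 ≈ 3.464 rad/s.
2ζωₙ = 1, so ζ = 1/(2·√12) ≈ 0.1443.

ωₙ ≈ 3.464 rad/s, ζ ≈ 0.1443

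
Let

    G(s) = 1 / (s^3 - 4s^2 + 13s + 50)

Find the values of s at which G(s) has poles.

s = 3 + 4j, 3 - 4j, -2

The poles are the roots of the denominator s^3 - 4s^2 + 13s + 50 = 0.
Trying s = -2: the polynomial evaluates to 0, so (s + 2) is a factor.
Dividing out leaves s^2 - 6s + 25 = 0.
The quadratic formula then gives s = 3 ± 4j.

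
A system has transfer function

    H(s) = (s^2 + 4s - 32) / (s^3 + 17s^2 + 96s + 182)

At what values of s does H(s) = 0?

s = -8, 4

Set the numerator to zero: s^2 + 4s - 32 = 0.
Factoring: (s + 8)(s - 4) = 0.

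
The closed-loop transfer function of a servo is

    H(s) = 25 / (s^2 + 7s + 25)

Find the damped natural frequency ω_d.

Comparing s^2 + 7s + 25 to s^2 + 2ζωₙs + ωₙ²: ωₙ = 5 rad/s and ζ = 7/(2·5) = 0.7.
ζωₙ = 7/2 = 3.5, so ω_d = ωₙ√(1−ζ²) = √(ωₙ² − (ζωₙ)²) = √(25 − 3.5²) = √12.75 ≈ 3.571 rad/s.

ω_d ≈ 3.571 rad/s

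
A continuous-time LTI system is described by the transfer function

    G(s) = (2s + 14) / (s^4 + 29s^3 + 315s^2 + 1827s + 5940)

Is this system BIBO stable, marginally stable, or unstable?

stable

The denominator s^4 + 29s^3 + 315s^2 + 1827s + 5940 factors as (s + 11)(s^2 + 6s + 45)(s + 12), giving poles at s = -11, -3 ± 6j, -12.
Since all poles lie strictly in the left half-plane, the system is stable.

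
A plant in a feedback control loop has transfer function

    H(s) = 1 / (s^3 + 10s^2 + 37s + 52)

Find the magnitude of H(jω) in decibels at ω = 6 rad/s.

Substitute s = j6: numerator = 1, denominator = -308 + j6.
|H(j6)| = |1| / |-308 + j6| = 1 / 308.06 ≈ 0.003246.
In decibels: 20·log₁₀(0.003246) ≈ -49.8 dB.

|H(j6)|_dB ≈ -49.8 dB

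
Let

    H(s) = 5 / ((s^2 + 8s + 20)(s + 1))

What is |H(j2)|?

|H(j2)| ≈ 0.09882

Substitute s = j2: numerator = 5, denominator = -16 + j48.
|H(j2)| = |5| / |-16 + j48| = 5 / 50.596 ≈ 0.09882.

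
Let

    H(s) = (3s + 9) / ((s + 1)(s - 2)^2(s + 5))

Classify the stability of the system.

The poles can be read from the denominator factors: s = -1, 2, -5, 2.
Since the pole(s) at s = 2, 2 lie in the right half-plane, the system is unstable.

unstable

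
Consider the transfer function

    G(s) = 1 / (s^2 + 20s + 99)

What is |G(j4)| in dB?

Substitute s = j4: numerator = 1, denominator = 83 + j80.
|G(j4)| = |1| / |83 + j80| = 1 / 115.28 ≈ 0.008675.
In decibels: 20·log₁₀(0.008675) ≈ -41.2 dB.

|G(j4)|_dB ≈ -41.2 dB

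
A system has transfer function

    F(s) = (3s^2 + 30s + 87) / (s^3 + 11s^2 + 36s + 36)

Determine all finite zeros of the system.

s = -5 + 2j, -5 - 2j

Set the numerator to zero: 3s^2 + 30s + 87 = 0, i.e. 3·(s^2 + 10s + 29) = 0.
Factoring: (s^2 + 10s + 29) = 0.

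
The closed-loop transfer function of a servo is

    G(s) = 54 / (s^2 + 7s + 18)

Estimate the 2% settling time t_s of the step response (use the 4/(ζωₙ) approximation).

t_s ≈ 1.143 s

Comparing s^2 + 7s + 18 to s^2 + 2ζωₙs + ωₙ²: ωₙ = √18 ≈ 4.243 rad/s and ζ = 7/(2·√18) ≈ 0.8250.
ζωₙ = 7/2 = 3.5, so t_s ≈ 4/(ζωₙ) = 4/3.5 ≈ 1.143 s.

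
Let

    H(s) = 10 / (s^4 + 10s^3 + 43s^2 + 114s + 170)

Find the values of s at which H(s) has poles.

The poles are the roots of the denominator s^4 + 10s^3 + 43s^2 + 114s + 170 = 0.
No real roots exist; factor into two real quadratics: (s^2 + 2s + 10)(s^2 + 8s + 17) = 0.
Each quadratic gives a conjugate pair via the quadratic formula.

s = -1 ± 3j, -4 ± j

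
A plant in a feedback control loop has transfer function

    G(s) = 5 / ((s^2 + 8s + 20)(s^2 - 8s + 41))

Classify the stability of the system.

The poles can be read from the denominator factors: s = -4 + 2j, -4 - 2j, 4 + 5j, 4 - 5j.
Since the pole(s) at s = 4 + 5j, 4 - 5j lie in the right half-plane, the system is unstable.

unstable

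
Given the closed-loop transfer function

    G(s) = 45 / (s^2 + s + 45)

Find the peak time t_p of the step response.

t_p ≈ 0.4696 s

Comparing s^2 + s + 45 to s^2 + 2ζωₙs + ωₙ²: ωₙ = √45 ≈ 6.708 rad/s and ζ = 1/(2·√45) ≈ 0.07454.
ζωₙ = 1/2 = 0.5, so ω_d = ωₙ√(1−ζ²) = √(ωₙ² − (ζωₙ)²) = √(45 − 0.5²) = √44.75 ≈ 6.690 rad/s.
t_p = π/ω_d = π/6.690 ≈ 0.4696 s.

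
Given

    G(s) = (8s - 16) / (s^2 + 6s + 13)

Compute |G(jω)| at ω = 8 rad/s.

|G(j8)| ≈ 0.9419

Substitute s = j8: numerator = -16 + j64, denominator = -51 + j48.
|G(j8)| = |-16 + j64| / |-51 + j48| = 65.970 / 70.036 ≈ 0.9419.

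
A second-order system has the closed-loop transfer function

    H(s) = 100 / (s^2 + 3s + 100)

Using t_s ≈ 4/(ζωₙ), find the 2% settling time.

t_s ≈ 2.667 s

Comparing s^2 + 3s + 100 to s^2 + 2ζωₙs + ωₙ²: ωₙ = 10 rad/s and ζ = 3/(2·10) = 0.15.
ζωₙ = 3/2 = 1.5, so t_s ≈ 4/(ζωₙ) = 4/1.5 ≈ 2.667 s.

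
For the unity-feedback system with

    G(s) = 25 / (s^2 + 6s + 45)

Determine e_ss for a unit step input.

e_ss = 0.6429

G(s) has no poles at the origin.
This is a Type 0 system. Kp = lim_{s→0} G(s) = 25/45 = 5/9.
e_ss = 1/(1 + Kp) = 1/(1 + 5/9) = 9/14 ≈ 0.6429.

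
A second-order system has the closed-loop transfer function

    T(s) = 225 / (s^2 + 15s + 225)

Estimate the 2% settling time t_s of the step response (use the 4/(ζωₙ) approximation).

Comparing s^2 + 15s + 225 to s^2 + 2ζωₙs + ωₙ²: ωₙ = 15 rad/s and ζ = 15/(2·15) = 0.5.
ζωₙ = 15/2 = 7.5, so t_s ≈ 4/(ζωₙ) = 4/7.5 ≈ 0.5333 s.

t_s ≈ 0.5333 s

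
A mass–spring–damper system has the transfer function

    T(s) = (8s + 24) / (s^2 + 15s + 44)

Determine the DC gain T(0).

T(0) = 6/11 ≈ 0.5455

Set s = 0: T(0) = (24) / (44) = 6/11.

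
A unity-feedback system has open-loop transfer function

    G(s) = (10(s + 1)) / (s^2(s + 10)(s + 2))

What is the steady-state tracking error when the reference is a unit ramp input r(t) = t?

e_ss = 0

G(s) has 2 poles at the origin.
This is a Type 2 system; for a ramp input the steady-state error is zero.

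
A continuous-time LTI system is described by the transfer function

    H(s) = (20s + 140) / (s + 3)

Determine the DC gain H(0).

H(0) = 140/3 ≈ 46.67

Set s = 0: H(0) = (140) / (3) = 140/3.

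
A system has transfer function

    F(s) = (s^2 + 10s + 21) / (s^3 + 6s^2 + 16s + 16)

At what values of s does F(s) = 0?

s = -7, -3

Set the numerator to zero: s^2 + 10s + 21 = 0.
Factoring: (s + 7)(s + 3) = 0.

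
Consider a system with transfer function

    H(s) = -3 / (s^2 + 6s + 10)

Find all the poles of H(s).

The poles are the roots of the denominator s^2 + 6s + 10 = 0.
Using the quadratic formula: s = (-6 ± √(-4))/2 = -3 ± 1j.

s = -3 + j, -3 - j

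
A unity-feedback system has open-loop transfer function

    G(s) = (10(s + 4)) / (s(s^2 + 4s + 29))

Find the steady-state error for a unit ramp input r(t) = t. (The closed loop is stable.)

e_ss = 0.7250

G(s) has one pole at the origin.
This is a Type 1 system. Kv = lim_{s→0} s·G(s) = 40/29.
e_ss = 1/Kv = 1/(40/29) = 29/40 ≈ 0.7250.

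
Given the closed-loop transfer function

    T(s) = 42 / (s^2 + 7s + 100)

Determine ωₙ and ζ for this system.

Compare the denominator to the standard form s^2 + 2ζωₙs + ωₙ².
ωₙ² = 100, so ωₙ = 10 rad/s.
2ζωₙ = 7, so ζ = 7/(2·10) = 0.35.

ωₙ = 10 rad/s, ζ = 0.35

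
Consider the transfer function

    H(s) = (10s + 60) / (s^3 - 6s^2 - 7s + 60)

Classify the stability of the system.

unstable

The denominator s^3 - 6s^2 - 7s + 60 factors as (s + 3)(s - 5)(s - 4), giving poles at s = -3, 5, 4.
Since the pole(s) at s = 5, 4 lie in the right half-plane, the system is unstable.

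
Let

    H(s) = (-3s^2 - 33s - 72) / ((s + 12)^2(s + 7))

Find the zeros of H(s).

Set the numerator to zero: -3s^2 - 33s - 72 = 0, i.e. -3·(s^2 + 11s + 24) = 0.
Factoring: (s + 3)(s + 8) = 0.

s = -3, -8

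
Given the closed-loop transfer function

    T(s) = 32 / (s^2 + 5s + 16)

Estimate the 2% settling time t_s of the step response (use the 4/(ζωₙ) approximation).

Comparing s^2 + 5s + 16 to s^2 + 2ζωₙs + ωₙ²: ωₙ = 4 rad/s and ζ = 5/(2·4) = 0.625.
ζωₙ = 5/2 = 2.5, so t_s ≈ 4/(ζωₙ) = 4/2.5 = 1.600 s.

t_s ≈ 1.600 s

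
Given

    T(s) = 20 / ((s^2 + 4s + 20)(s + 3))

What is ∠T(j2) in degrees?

∠T(j2) ≈ -60.26°

At s = j2: numerator = 20, denominator = 32 + j56.
∠T = ∠num − ∠den = 0° − (60.255°) = -60.26°.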